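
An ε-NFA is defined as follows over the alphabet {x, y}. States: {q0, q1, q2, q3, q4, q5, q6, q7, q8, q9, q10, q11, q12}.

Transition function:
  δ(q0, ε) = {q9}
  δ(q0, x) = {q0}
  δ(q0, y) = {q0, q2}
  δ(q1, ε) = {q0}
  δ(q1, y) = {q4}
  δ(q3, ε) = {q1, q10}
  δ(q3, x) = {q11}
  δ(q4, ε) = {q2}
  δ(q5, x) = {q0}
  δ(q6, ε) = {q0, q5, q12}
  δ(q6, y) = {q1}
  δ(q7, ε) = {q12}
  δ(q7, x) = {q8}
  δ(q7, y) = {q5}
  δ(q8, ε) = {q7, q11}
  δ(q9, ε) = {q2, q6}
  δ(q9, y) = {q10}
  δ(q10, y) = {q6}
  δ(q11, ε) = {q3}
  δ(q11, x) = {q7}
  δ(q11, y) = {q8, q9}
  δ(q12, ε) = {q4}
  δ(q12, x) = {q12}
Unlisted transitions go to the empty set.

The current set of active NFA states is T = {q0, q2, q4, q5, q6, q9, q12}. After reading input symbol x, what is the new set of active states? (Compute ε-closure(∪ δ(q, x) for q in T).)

q0 on x → {q0}.
q5 on x → {q0}.
q12 on x → {q12}.
No x-transition from q2, q4, q6, q9.
Union after reading x: {q0, q12}.
Now take the ε-closure:
From q0 via ε: add q9.
From q12 via ε: add q4.
From q4 via ε: add q2.
From q9 via ε: add q6.
From q6 via ε: add q5.
No new states can be added; the closed set is {q0, q2, q4, q5, q6, q9, q12}.

{q0, q2, q4, q5, q6, q9, q12}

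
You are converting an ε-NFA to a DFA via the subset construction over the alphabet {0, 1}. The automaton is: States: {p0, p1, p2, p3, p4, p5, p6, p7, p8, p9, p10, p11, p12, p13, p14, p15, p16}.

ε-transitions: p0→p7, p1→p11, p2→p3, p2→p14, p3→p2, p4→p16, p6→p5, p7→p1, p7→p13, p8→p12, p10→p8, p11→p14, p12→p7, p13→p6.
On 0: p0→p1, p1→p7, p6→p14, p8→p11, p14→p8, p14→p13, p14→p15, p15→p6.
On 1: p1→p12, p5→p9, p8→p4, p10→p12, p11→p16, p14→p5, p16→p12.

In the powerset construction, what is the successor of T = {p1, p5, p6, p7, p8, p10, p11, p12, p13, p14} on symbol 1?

{p1, p4, p5, p6, p7, p9, p11, p12, p13, p14, p16}

p1 on 1 → {p12}.
p5 on 1 → {p9}.
p8 on 1 → {p4}.
p10 on 1 → {p12}.
p11 on 1 → {p16}.
p14 on 1 → {p5}.
No 1-transition from p6, p7, p12, p13.
Union after reading 1: {p4, p5, p9, p12, p16}.
Now take the ε-closure:
From p12 via ε: add p7.
From p7 via ε: add p1, p13.
From p1 via ε: add p11.
From p13 via ε: add p6.
From p11 via ε: add p14.
No new states can be added; the closed set is {p1, p4, p5, p6, p7, p9, p11, p12, p13, p14, p16}.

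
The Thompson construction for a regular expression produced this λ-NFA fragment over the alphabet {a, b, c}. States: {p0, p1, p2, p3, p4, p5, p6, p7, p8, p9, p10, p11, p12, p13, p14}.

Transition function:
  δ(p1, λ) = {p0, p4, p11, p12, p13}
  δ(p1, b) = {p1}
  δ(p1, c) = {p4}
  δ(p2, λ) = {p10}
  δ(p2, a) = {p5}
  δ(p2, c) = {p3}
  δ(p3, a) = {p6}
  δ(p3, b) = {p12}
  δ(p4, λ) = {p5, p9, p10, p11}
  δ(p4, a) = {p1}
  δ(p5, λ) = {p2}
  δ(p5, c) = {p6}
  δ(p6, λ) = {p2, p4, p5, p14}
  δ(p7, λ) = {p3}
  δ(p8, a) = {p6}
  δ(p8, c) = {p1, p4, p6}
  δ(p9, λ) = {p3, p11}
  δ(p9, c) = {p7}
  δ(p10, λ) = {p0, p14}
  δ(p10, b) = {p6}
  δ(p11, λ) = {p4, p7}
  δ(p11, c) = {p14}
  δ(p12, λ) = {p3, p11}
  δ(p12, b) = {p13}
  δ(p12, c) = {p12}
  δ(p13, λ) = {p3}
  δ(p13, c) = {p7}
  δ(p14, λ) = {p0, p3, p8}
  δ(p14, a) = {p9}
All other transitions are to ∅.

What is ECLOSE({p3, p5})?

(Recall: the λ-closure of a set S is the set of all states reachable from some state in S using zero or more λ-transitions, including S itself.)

{p0, p2, p3, p5, p8, p10, p14}

Start with {p3, p5}.
From p5 via λ: add p2.
From p2 via λ: add p10.
From p10 via λ: add p0, p14.
From p14 via λ: add p8.
No new states can be added; the closed set is {p0, p2, p3, p5, p8, p10, p14}.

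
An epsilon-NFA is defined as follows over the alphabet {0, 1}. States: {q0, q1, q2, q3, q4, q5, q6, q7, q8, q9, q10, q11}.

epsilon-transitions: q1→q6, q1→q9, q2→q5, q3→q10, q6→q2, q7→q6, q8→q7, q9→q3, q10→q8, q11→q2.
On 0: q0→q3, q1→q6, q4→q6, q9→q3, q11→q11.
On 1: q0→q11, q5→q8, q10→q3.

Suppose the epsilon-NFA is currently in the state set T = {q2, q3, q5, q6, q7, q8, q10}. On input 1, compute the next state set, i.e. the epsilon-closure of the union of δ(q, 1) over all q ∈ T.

{q2, q3, q5, q6, q7, q8, q10}

q5 on 1 → {q8}.
q10 on 1 → {q3}.
No 1-transition from q2, q3, q6, q7, q8.
Union after reading 1: {q3, q8}.
Now take the epsilon-closure:
From q3 via epsilon: add q10.
From q8 via epsilon: add q7.
From q7 via epsilon: add q6.
From q6 via epsilon: add q2.
From q2 via epsilon: add q5.
No new states can be added; the closed set is {q2, q3, q5, q6, q7, q8, q10}.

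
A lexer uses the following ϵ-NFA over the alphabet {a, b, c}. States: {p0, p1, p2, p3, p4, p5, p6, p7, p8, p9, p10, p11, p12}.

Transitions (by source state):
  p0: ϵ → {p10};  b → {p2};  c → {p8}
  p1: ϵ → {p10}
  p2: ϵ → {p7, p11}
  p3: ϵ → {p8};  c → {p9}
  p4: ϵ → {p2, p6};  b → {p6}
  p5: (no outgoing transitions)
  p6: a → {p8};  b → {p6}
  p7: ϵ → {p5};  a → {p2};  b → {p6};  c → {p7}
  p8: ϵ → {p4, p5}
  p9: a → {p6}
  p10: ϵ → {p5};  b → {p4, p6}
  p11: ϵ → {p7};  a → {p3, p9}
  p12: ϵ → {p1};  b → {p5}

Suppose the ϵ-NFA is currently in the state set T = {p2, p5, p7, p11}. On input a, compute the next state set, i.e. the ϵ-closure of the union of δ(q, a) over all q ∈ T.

p7 on a → {p2}.
p11 on a → {p3, p9}.
No a-transition from p2, p5.
Union after reading a: {p2, p3, p9}.
Now take the ϵ-closure:
From p2 via ϵ: add p7, p11.
From p3 via ϵ: add p8.
From p7 via ϵ: add p5.
From p8 via ϵ: add p4.
From p4 via ϵ: add p6.
No new states can be added; the closed set is {p2, p3, p4, p5, p6, p7, p8, p9, p11}.

{p2, p3, p4, p5, p6, p7, p8, p9, p11}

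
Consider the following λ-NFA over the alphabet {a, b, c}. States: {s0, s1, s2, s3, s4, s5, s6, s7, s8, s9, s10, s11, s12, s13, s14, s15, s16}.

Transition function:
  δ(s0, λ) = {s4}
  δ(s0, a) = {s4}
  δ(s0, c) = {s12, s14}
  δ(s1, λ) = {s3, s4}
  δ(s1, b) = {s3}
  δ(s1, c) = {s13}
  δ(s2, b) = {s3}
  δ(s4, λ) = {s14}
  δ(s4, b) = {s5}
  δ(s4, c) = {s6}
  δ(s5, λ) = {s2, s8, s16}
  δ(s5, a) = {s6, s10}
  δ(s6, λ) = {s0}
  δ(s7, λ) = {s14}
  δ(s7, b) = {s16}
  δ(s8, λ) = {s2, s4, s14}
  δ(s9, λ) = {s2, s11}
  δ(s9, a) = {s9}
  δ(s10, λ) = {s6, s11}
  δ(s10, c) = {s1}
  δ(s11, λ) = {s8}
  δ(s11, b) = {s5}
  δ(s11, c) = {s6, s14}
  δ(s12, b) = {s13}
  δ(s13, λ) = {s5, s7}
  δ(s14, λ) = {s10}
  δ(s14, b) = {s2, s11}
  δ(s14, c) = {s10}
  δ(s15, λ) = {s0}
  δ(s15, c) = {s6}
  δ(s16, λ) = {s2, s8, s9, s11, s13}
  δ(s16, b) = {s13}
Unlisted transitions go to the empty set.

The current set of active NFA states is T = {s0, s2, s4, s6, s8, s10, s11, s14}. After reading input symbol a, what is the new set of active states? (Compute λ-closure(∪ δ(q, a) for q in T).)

s0 on a → {s4}.
No a-transition from s2, s4, s6, s8, s10, s11, s14.
Union after reading a: {s4}.
Now take the λ-closure:
From s4 via λ: add s14.
From s14 via λ: add s10.
From s10 via λ: add s6, s11.
From s6 via λ: add s0.
From s11 via λ: add s8.
From s8 via λ: add s2.
No new states can be added; the closed set is {s0, s2, s4, s6, s8, s10, s11, s14}.

{s0, s2, s4, s6, s8, s10, s11, s14}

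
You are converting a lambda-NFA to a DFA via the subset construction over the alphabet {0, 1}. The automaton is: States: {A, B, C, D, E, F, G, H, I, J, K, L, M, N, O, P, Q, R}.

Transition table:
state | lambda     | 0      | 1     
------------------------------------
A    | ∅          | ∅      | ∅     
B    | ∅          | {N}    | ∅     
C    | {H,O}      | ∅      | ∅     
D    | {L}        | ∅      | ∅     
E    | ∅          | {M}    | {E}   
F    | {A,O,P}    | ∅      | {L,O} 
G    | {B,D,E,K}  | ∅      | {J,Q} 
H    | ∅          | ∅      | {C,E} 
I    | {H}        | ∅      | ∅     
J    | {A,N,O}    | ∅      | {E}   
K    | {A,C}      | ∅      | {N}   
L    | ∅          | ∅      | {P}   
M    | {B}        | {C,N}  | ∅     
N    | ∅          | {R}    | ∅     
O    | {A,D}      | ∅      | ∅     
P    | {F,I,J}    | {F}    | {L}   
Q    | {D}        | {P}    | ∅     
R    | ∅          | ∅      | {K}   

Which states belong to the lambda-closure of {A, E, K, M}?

Start with {A, E, K, M}.
From K via lambda: add C.
From M via lambda: add B.
From C via lambda: add H, O.
From O via lambda: add D.
From D via lambda: add L.
No new states can be added; the closed set is {A, B, C, D, E, H, K, L, M, O}.

{A, B, C, D, E, H, K, L, M, O}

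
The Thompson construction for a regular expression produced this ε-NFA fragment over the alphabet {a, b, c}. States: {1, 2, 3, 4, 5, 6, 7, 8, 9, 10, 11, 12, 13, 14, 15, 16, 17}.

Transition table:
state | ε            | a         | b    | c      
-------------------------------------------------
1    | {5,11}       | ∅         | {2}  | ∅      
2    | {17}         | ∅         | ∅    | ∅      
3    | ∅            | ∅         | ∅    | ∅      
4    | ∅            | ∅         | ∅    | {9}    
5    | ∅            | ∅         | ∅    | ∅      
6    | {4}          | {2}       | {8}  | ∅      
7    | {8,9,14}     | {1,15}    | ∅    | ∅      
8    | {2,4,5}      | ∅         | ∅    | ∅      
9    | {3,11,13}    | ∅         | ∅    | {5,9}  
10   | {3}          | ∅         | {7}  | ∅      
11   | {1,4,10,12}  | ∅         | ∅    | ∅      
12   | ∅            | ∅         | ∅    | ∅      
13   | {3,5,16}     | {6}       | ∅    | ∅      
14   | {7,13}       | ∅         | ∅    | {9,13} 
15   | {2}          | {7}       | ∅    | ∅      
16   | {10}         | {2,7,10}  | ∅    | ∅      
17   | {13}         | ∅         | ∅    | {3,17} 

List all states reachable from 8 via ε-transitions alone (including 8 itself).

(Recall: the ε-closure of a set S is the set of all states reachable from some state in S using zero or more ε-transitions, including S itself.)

{2, 3, 4, 5, 8, 10, 13, 16, 17}

Start with {8}.
From 8 via ε: add 2, 4, 5.
From 2 via ε: add 17.
From 17 via ε: add 13.
From 13 via ε: add 3, 16.
From 16 via ε: add 10.
No new states can be added; the closed set is {2, 3, 4, 5, 8, 10, 13, 16, 17}.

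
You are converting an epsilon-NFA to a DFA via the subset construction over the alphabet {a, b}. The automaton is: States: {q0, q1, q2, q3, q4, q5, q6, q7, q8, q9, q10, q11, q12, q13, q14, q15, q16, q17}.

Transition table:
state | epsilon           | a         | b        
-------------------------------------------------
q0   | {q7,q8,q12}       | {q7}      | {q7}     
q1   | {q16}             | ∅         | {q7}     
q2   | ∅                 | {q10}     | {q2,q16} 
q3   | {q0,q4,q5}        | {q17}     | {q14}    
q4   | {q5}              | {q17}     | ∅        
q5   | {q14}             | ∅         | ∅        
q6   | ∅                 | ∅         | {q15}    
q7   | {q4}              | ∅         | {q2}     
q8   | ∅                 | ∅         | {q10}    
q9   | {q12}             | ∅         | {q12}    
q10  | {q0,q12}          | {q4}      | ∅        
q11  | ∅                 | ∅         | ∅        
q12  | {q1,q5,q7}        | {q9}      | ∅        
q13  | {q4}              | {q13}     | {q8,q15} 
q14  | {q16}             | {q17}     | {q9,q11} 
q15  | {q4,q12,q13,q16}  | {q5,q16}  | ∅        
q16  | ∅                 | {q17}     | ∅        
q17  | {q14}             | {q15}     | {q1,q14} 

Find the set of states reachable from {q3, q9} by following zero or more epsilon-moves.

{q0, q1, q3, q4, q5, q7, q8, q9, q12, q14, q16}

Start with {q3, q9}.
From q3 via epsilon: add q0, q4, q5.
From q9 via epsilon: add q12.
From q0 via epsilon: add q7, q8.
From q5 via epsilon: add q14.
From q12 via epsilon: add q1.
From q1 via epsilon: add q16.
No new states can be added; the closed set is {q0, q1, q3, q4, q5, q7, q8, q9, q12, q14, q16}.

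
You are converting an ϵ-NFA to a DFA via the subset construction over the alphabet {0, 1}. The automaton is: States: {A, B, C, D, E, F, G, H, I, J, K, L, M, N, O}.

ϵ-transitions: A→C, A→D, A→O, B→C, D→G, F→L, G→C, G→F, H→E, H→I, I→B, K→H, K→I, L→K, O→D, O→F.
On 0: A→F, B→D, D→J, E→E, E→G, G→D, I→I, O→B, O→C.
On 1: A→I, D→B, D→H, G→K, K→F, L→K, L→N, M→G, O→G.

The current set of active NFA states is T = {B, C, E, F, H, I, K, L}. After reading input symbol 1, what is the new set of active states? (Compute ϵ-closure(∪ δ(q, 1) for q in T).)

K on 1 → {F}.
L on 1 → {K, N}.
No 1-transition from B, C, E, F, H, I.
Union after reading 1: {F, K, N}.
Now take the ϵ-closure:
From F via ϵ: add L.
From K via ϵ: add H, I.
From H via ϵ: add E.
From I via ϵ: add B.
From B via ϵ: add C.
No new states can be added; the closed set is {B, C, E, F, H, I, K, L, N}.

{B, C, E, F, H, I, K, L, N}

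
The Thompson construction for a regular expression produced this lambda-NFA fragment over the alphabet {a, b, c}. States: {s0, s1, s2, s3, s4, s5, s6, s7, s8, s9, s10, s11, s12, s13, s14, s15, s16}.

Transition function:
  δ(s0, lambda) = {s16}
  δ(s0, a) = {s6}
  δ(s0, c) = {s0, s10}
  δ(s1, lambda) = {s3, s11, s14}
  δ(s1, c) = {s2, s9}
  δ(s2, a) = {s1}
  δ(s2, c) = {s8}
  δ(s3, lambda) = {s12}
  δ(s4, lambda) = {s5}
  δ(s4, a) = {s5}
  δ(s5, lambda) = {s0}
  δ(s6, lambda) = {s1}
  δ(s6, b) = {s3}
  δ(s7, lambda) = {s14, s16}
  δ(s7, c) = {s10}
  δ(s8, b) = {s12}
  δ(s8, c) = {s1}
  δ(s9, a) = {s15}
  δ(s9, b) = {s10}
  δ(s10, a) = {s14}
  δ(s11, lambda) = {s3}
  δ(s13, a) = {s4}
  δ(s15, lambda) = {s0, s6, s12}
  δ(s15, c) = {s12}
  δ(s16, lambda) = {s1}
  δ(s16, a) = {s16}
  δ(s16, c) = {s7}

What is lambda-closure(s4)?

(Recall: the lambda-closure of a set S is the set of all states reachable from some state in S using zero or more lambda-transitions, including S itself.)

{s0, s1, s3, s4, s5, s11, s12, s14, s16}

Start with {s4}.
From s4 via lambda: add s5.
From s5 via lambda: add s0.
From s0 via lambda: add s16.
From s16 via lambda: add s1.
From s1 via lambda: add s3, s11, s14.
From s3 via lambda: add s12.
No new states can be added; the closed set is {s0, s1, s3, s4, s5, s11, s12, s14, s16}.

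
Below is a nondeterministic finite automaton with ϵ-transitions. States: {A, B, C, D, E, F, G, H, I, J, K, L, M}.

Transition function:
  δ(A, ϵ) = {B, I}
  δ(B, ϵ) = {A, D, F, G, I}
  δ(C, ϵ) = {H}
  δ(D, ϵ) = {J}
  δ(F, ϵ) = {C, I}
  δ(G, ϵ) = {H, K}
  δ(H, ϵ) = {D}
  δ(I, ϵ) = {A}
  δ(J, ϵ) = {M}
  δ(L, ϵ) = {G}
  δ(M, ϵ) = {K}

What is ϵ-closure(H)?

{D, H, J, K, M}

Start with {H}.
From H via ϵ: add D.
From D via ϵ: add J.
From J via ϵ: add M.
From M via ϵ: add K.
No new states can be added; the closed set is {D, H, J, K, M}.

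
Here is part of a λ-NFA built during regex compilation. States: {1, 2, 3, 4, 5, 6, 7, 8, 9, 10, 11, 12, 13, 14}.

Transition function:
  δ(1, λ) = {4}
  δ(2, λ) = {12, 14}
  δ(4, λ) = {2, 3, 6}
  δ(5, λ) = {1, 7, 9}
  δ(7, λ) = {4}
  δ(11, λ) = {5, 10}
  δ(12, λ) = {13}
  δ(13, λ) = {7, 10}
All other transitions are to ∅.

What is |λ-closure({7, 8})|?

10

Start with {7, 8}.
From 7 via λ: add 4.
From 4 via λ: add 2, 3, 6.
From 2 via λ: add 12, 14.
From 12 via λ: add 13.
From 13 via λ: add 10.
λ-closure = {2, 3, 4, 6, 7, 8, 10, 12, 13, 14}, which has 10 states.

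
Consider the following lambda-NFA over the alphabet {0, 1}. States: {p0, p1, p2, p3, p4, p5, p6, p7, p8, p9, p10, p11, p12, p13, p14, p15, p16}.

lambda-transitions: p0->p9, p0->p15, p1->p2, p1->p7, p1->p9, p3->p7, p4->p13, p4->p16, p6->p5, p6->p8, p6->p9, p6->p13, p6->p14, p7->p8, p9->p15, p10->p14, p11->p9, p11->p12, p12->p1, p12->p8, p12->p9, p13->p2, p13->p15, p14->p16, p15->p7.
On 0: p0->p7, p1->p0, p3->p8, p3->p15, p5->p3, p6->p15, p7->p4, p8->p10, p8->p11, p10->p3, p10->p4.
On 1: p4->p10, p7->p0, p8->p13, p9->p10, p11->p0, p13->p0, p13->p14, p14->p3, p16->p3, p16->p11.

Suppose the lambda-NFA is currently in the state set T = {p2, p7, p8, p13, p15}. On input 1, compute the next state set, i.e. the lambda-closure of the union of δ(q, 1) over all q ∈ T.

p7 on 1 → {p0}.
p8 on 1 → {p13}.
p13 on 1 → {p0, p14}.
No 1-transition from p2, p15.
Union after reading 1: {p0, p13, p14}.
Now take the lambda-closure:
From p0 via lambda: add p9, p15.
From p13 via lambda: add p2.
From p14 via lambda: add p16.
From p15 via lambda: add p7.
From p7 via lambda: add p8.
No new states can be added; the closed set is {p0, p2, p7, p8, p9, p13, p14, p15, p16}.

{p0, p2, p7, p8, p9, p13, p14, p15, p16}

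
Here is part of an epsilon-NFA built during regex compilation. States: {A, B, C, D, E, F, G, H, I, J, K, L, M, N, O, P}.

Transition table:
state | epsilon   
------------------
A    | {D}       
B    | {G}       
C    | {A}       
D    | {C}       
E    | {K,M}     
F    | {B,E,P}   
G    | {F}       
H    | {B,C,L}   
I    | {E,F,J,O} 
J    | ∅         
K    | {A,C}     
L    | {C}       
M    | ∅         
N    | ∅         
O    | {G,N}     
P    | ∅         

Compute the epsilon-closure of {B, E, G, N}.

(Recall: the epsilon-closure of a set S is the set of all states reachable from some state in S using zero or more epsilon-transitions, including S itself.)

{A, B, C, D, E, F, G, K, M, N, P}

Start with {B, E, G, N}.
From E via epsilon: add K, M.
From G via epsilon: add F.
From F via epsilon: add P.
From K via epsilon: add A, C.
From A via epsilon: add D.
No new states can be added; the closed set is {A, B, C, D, E, F, G, K, M, N, P}.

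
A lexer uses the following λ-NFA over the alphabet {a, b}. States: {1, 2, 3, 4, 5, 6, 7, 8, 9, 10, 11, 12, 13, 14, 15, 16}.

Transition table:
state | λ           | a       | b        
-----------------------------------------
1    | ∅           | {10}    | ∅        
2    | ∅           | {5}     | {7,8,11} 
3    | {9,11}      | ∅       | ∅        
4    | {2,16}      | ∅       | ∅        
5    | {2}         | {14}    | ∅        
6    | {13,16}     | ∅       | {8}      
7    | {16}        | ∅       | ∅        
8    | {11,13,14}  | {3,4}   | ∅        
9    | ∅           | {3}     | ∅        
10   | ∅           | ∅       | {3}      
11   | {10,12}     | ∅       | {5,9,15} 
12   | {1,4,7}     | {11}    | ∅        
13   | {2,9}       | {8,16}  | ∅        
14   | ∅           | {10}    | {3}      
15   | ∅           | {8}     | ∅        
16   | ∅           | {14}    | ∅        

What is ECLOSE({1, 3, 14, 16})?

Start with {1, 3, 14, 16}.
From 3 via λ: add 9, 11.
From 11 via λ: add 10, 12.
From 12 via λ: add 4, 7.
From 4 via λ: add 2.
No new states can be added; the closed set is {1, 2, 3, 4, 7, 9, 10, 11, 12, 14, 16}.

{1, 2, 3, 4, 7, 9, 10, 11, 12, 14, 16}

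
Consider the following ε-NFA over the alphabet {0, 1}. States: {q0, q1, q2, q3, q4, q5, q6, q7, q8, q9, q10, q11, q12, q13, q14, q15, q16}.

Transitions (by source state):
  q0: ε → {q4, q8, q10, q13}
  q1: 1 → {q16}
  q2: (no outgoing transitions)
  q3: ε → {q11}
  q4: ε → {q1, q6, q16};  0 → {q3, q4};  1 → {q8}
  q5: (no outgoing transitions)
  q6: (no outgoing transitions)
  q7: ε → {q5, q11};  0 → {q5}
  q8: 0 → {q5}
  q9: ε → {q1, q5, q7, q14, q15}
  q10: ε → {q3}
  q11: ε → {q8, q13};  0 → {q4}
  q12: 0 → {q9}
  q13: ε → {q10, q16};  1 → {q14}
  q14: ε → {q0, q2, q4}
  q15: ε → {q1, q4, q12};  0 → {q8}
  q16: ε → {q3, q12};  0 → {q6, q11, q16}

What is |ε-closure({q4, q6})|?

10

Start with {q4, q6}.
From q4 via ε: add q1, q16.
From q16 via ε: add q3, q12.
From q3 via ε: add q11.
From q11 via ε: add q8, q13.
From q13 via ε: add q10.
ε-closure = {q1, q3, q4, q6, q8, q10, q11, q12, q13, q16}, which has 10 states.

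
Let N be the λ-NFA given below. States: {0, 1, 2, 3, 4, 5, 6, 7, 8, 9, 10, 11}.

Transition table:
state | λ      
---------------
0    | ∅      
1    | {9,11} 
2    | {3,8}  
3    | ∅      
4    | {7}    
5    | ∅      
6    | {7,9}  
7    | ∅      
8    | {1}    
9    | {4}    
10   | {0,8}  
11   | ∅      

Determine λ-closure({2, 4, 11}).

{1, 2, 3, 4, 7, 8, 9, 11}

Start with {2, 4, 11}.
From 2 via λ: add 3, 8.
From 4 via λ: add 7.
From 8 via λ: add 1.
From 1 via λ: add 9.
No new states can be added; the closed set is {1, 2, 3, 4, 7, 8, 9, 11}.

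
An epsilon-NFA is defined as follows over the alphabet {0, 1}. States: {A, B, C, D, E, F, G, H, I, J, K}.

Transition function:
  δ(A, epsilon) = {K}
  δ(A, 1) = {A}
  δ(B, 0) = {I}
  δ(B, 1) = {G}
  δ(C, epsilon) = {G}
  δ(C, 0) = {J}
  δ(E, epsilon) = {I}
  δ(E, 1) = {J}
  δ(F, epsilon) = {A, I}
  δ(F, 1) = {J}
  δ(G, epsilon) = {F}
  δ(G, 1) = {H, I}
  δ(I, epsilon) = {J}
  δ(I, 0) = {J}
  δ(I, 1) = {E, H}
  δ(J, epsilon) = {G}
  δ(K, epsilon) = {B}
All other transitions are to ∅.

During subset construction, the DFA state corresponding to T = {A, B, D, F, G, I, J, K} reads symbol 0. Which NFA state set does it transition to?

{A, B, F, G, I, J, K}

B on 0 → {I}.
I on 0 → {J}.
No 0-transition from A, D, F, G, J, K.
Union after reading 0: {I, J}.
Now take the epsilon-closure:
From J via epsilon: add G.
From G via epsilon: add F.
From F via epsilon: add A.
From A via epsilon: add K.
From K via epsilon: add B.
No new states can be added; the closed set is {A, B, F, G, I, J, K}.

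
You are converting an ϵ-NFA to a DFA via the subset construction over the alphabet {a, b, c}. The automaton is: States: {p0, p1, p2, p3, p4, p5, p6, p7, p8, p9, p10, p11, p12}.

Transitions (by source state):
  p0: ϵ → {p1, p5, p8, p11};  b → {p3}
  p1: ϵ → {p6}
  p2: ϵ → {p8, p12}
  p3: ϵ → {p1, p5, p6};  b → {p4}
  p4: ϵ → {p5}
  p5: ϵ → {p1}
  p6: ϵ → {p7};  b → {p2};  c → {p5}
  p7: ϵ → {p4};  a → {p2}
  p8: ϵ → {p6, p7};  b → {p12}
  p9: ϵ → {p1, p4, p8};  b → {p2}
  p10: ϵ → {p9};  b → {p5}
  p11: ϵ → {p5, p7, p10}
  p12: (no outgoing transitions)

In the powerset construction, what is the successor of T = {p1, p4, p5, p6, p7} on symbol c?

{p1, p4, p5, p6, p7}

p6 on c → {p5}.
No c-transition from p1, p4, p5, p7.
Union after reading c: {p5}.
Now take the ϵ-closure:
From p5 via ϵ: add p1.
From p1 via ϵ: add p6.
From p6 via ϵ: add p7.
From p7 via ϵ: add p4.
No new states can be added; the closed set is {p1, p4, p5, p6, p7}.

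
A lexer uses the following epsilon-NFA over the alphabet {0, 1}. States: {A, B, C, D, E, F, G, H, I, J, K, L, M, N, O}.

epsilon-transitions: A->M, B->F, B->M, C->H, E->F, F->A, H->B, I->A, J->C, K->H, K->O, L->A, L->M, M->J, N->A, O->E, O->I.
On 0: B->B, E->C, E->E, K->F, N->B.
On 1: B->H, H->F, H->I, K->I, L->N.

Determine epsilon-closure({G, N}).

Start with {G, N}.
From N via epsilon: add A.
From A via epsilon: add M.
From M via epsilon: add J.
From J via epsilon: add C.
From C via epsilon: add H.
From H via epsilon: add B.
From B via epsilon: add F.
No new states can be added; the closed set is {A, B, C, F, G, H, J, M, N}.

{A, B, C, F, G, H, J, M, N}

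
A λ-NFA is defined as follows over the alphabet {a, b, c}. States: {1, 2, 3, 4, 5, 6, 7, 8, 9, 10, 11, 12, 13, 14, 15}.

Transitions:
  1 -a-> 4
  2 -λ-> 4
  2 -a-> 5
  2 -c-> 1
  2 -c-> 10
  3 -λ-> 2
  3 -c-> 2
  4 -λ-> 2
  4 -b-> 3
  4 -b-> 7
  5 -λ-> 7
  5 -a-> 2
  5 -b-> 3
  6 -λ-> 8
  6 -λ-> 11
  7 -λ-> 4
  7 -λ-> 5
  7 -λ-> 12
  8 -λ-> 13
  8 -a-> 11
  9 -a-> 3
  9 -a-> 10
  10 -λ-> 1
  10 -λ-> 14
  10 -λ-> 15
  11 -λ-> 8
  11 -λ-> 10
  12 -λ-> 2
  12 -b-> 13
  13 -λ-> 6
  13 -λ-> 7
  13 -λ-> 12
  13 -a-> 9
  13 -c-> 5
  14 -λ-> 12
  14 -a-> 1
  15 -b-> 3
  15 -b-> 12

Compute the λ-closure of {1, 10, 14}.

{1, 2, 4, 10, 12, 14, 15}

Start with {1, 10, 14}.
From 10 via λ: add 15.
From 14 via λ: add 12.
From 12 via λ: add 2.
From 2 via λ: add 4.
No new states can be added; the closed set is {1, 2, 4, 10, 12, 14, 15}.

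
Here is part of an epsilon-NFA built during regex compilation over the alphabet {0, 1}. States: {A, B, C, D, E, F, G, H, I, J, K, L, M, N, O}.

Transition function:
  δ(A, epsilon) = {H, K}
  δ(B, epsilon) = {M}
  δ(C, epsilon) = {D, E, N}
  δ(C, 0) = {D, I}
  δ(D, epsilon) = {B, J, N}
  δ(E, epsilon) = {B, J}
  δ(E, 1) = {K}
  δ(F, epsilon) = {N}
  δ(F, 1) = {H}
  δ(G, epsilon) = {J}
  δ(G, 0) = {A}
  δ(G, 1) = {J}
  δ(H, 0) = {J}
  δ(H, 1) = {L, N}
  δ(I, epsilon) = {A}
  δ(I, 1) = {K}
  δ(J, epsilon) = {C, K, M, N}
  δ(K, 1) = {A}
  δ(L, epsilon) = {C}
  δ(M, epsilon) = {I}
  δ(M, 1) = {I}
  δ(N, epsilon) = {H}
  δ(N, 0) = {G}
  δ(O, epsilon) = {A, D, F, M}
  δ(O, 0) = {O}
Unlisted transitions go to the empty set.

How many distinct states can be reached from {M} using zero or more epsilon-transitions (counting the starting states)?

5

Start with {M}.
From M via epsilon: add I.
From I via epsilon: add A.
From A via epsilon: add H, K.
epsilon-closure = {A, H, I, K, M}, which has 5 states.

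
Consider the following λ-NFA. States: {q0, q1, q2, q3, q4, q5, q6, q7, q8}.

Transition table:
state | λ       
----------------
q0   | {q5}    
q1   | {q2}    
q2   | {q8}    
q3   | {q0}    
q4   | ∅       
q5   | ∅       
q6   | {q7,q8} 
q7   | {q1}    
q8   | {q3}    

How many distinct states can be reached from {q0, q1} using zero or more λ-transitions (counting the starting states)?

Start with {q0, q1}.
From q0 via λ: add q5.
From q1 via λ: add q2.
From q2 via λ: add q8.
From q8 via λ: add q3.
λ-closure = {q0, q1, q2, q3, q5, q8}, which has 6 states.

6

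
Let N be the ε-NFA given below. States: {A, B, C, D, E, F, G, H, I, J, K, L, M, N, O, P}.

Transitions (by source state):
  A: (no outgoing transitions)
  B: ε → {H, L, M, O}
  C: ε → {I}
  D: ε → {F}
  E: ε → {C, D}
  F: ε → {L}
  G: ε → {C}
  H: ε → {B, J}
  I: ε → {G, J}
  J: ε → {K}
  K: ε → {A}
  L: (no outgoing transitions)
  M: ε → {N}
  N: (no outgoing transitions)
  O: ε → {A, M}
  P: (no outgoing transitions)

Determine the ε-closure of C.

Start with {C}.
From C via ε: add I.
From I via ε: add G, J.
From J via ε: add K.
From K via ε: add A.
No new states can be added; the closed set is {A, C, G, I, J, K}.

{A, C, G, I, J, K}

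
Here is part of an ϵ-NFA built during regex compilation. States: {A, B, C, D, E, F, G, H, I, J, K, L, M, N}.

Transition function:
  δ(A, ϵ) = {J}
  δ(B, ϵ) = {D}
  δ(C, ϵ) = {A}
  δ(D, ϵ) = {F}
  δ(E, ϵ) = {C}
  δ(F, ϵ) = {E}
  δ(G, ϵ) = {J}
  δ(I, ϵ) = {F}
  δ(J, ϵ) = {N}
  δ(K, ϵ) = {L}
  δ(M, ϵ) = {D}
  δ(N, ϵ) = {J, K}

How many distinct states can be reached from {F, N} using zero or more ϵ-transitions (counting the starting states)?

8

Start with {F, N}.
From F via ϵ: add E.
From N via ϵ: add J, K.
From E via ϵ: add C.
From K via ϵ: add L.
From C via ϵ: add A.
ϵ-closure = {A, C, E, F, J, K, L, N}, which has 8 states.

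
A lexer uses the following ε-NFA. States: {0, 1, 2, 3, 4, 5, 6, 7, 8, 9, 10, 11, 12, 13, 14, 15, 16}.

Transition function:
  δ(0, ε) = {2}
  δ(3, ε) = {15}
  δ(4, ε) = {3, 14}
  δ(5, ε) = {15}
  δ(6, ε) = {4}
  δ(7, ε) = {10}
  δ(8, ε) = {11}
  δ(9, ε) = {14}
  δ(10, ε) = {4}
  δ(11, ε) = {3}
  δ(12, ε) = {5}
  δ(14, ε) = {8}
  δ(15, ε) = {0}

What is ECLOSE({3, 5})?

Start with {3, 5}.
From 3 via ε: add 15.
From 15 via ε: add 0.
From 0 via ε: add 2.
No new states can be added; the closed set is {0, 2, 3, 5, 15}.

{0, 2, 3, 5, 15}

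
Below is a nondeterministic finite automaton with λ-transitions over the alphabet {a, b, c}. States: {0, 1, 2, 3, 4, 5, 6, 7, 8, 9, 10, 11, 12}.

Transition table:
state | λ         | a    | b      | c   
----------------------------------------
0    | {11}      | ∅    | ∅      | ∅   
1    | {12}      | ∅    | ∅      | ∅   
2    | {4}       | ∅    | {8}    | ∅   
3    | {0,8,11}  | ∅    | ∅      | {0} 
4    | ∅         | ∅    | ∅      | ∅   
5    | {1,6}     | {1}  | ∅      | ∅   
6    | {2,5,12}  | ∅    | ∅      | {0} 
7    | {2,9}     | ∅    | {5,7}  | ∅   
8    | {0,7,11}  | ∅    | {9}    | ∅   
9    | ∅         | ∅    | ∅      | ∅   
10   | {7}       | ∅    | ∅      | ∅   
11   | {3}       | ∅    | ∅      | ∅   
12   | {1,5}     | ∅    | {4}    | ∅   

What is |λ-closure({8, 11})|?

8

Start with {8, 11}.
From 8 via λ: add 0, 7.
From 11 via λ: add 3.
From 7 via λ: add 2, 9.
From 2 via λ: add 4.
λ-closure = {0, 2, 3, 4, 7, 8, 9, 11}, which has 8 states.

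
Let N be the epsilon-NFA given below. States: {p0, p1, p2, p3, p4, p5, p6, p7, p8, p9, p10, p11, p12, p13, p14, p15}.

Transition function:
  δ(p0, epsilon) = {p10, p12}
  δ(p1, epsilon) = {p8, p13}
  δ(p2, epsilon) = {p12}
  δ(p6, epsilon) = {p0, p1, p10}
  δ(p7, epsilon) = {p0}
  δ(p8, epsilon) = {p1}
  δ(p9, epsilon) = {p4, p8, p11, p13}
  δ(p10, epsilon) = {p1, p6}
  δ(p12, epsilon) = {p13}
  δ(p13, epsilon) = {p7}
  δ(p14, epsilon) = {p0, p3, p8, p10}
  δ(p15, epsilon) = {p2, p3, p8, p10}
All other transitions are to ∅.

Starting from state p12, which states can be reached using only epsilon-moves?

{p0, p1, p6, p7, p8, p10, p12, p13}

Start with {p12}.
From p12 via epsilon: add p13.
From p13 via epsilon: add p7.
From p7 via epsilon: add p0.
From p0 via epsilon: add p10.
From p10 via epsilon: add p1, p6.
From p1 via epsilon: add p8.
No new states can be added; the closed set is {p0, p1, p6, p7, p8, p10, p12, p13}.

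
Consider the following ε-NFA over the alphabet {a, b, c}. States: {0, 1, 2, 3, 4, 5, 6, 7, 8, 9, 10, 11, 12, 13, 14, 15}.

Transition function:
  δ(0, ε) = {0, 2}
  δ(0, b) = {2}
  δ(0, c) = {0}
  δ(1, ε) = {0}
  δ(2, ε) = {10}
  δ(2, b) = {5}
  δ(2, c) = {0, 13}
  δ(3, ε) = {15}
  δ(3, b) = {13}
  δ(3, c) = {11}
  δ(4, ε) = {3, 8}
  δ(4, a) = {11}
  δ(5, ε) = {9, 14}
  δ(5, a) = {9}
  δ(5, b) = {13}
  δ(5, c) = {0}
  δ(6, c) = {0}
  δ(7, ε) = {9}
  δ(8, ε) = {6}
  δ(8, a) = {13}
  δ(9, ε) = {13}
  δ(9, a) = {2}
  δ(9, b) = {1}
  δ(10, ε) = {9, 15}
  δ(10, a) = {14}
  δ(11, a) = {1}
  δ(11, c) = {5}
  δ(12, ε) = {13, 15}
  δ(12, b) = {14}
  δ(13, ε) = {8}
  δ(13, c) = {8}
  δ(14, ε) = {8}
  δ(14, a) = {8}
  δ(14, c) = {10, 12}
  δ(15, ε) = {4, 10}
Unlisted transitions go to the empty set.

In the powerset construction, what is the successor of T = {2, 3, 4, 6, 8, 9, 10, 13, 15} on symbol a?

4 on a → {11}.
8 on a → {13}.
9 on a → {2}.
10 on a → {14}.
No a-transition from 2, 3, 6, 13, 15.
Union after reading a: {2, 11, 13, 14}.
Now take the ε-closure:
From 2 via ε: add 10.
From 13 via ε: add 8.
From 8 via ε: add 6.
From 10 via ε: add 9, 15.
From 15 via ε: add 4.
From 4 via ε: add 3.
No new states can be added; the closed set is {2, 3, 4, 6, 8, 9, 10, 11, 13, 14, 15}.

{2, 3, 4, 6, 8, 9, 10, 11, 13, 14, 15}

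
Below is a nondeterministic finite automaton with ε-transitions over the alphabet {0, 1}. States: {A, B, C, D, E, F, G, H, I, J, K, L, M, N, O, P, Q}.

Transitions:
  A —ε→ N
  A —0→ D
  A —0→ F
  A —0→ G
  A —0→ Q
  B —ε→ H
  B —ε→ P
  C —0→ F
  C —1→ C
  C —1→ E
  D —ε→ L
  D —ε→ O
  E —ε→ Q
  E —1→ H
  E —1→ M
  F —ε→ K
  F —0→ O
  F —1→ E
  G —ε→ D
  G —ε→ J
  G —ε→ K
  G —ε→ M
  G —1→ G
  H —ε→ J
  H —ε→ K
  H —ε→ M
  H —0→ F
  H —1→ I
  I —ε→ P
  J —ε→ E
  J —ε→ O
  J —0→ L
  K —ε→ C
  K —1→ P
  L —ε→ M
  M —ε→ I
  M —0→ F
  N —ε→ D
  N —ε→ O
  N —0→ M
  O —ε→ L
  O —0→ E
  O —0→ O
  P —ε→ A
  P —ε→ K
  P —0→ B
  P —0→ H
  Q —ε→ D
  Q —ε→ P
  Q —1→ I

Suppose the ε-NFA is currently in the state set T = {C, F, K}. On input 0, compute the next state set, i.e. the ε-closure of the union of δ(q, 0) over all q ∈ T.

{A, C, D, F, I, K, L, M, N, O, P}

C on 0 → {F}.
F on 0 → {O}.
No 0-transition from K.
Union after reading 0: {F, O}.
Now take the ε-closure:
From F via ε: add K.
From O via ε: add L.
From K via ε: add C.
From L via ε: add M.
From M via ε: add I.
From I via ε: add P.
From P via ε: add A.
From A via ε: add N.
From N via ε: add D.
No new states can be added; the closed set is {A, C, D, F, I, K, L, M, N, O, P}.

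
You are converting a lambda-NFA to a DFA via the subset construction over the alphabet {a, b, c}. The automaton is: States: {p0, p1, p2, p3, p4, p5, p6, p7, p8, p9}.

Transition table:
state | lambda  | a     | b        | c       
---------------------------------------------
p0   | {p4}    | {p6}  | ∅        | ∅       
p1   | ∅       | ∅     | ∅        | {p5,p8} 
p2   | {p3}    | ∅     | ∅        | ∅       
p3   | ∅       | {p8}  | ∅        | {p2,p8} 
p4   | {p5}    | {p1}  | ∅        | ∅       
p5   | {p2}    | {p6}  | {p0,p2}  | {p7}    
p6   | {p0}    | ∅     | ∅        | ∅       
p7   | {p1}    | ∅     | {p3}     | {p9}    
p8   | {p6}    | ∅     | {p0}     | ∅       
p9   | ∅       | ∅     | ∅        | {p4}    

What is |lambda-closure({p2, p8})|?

7

Start with {p2, p8}.
From p2 via lambda: add p3.
From p8 via lambda: add p6.
From p6 via lambda: add p0.
From p0 via lambda: add p4.
From p4 via lambda: add p5.
lambda-closure = {p0, p2, p3, p4, p5, p6, p8}, which has 7 states.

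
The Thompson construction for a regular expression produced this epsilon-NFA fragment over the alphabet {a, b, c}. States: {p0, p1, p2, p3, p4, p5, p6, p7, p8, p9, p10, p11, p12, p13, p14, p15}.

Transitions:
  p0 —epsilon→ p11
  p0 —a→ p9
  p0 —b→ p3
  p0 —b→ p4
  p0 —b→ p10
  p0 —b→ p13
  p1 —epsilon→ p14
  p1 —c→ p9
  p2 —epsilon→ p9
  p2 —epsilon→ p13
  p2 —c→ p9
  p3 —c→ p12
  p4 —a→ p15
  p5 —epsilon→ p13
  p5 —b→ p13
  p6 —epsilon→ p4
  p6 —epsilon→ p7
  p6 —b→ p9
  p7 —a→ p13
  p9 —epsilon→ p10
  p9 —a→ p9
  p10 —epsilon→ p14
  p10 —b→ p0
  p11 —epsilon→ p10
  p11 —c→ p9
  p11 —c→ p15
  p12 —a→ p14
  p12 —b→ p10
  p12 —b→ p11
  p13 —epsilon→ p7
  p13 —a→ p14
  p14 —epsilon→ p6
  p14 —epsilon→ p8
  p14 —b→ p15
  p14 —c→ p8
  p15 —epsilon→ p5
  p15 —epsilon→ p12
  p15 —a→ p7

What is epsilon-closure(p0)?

Start with {p0}.
From p0 via epsilon: add p11.
From p11 via epsilon: add p10.
From p10 via epsilon: add p14.
From p14 via epsilon: add p6, p8.
From p6 via epsilon: add p4, p7.
No new states can be added; the closed set is {p0, p4, p6, p7, p8, p10, p11, p14}.

{p0, p4, p6, p7, p8, p10, p11, p14}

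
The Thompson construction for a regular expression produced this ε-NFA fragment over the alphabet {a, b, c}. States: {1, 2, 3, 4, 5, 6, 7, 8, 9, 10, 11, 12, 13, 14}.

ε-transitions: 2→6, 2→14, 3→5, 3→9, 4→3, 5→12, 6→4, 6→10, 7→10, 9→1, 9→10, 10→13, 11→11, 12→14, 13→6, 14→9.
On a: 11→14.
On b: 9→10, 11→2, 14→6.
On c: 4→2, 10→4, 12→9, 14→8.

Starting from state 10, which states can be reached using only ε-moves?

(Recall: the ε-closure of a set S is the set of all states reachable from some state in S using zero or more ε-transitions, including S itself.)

Start with {10}.
From 10 via ε: add 13.
From 13 via ε: add 6.
From 6 via ε: add 4.
From 4 via ε: add 3.
From 3 via ε: add 5, 9.
From 5 via ε: add 12.
From 9 via ε: add 1.
From 12 via ε: add 14.
No new states can be added; the closed set is {1, 3, 4, 5, 6, 9, 10, 12, 13, 14}.

{1, 3, 4, 5, 6, 9, 10, 12, 13, 14}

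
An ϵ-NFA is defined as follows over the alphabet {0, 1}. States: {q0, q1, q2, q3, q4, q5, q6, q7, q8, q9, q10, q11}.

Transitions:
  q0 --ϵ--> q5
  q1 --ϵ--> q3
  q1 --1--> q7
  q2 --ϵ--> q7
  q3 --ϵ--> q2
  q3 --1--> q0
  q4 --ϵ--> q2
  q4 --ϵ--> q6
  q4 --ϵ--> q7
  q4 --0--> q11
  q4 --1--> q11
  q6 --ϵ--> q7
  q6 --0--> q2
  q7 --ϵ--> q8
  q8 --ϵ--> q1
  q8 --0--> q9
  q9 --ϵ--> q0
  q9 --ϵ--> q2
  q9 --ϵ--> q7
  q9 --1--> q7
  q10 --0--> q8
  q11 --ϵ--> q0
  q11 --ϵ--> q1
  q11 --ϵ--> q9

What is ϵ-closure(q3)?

Start with {q3}.
From q3 via ϵ: add q2.
From q2 via ϵ: add q7.
From q7 via ϵ: add q8.
From q8 via ϵ: add q1.
No new states can be added; the closed set is {q1, q2, q3, q7, q8}.

{q1, q2, q3, q7, q8}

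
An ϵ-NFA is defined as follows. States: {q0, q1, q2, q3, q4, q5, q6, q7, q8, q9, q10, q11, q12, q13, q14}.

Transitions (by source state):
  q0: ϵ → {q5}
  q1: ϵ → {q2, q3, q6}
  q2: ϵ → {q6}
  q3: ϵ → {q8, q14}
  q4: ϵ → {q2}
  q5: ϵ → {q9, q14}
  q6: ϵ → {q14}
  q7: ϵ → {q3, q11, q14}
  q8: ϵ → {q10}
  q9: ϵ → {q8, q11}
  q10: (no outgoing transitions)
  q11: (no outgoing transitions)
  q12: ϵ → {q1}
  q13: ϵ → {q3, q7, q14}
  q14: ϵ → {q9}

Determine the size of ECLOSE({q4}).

8

Start with {q4}.
From q4 via ϵ: add q2.
From q2 via ϵ: add q6.
From q6 via ϵ: add q14.
From q14 via ϵ: add q9.
From q9 via ϵ: add q8, q11.
From q8 via ϵ: add q10.
ϵ-closure = {q2, q4, q6, q8, q9, q10, q11, q14}, which has 8 states.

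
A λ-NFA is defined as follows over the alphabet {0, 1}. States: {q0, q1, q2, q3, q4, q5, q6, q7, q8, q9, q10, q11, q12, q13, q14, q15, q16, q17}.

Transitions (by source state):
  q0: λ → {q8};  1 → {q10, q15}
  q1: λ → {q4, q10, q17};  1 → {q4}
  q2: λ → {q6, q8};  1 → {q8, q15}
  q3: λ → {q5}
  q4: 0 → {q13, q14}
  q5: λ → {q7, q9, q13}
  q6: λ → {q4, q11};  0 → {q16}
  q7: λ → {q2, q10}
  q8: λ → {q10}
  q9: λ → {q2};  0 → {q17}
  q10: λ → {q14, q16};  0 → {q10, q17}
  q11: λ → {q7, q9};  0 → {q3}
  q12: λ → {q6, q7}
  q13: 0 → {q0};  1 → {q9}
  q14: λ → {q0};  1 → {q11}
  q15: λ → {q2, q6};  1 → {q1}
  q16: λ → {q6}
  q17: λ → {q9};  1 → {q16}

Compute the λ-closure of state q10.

{q0, q2, q4, q6, q7, q8, q9, q10, q11, q14, q16}

Start with {q10}.
From q10 via λ: add q14, q16.
From q14 via λ: add q0.
From q16 via λ: add q6.
From q0 via λ: add q8.
From q6 via λ: add q4, q11.
From q11 via λ: add q7, q9.
From q7 via λ: add q2.
No new states can be added; the closed set is {q0, q2, q4, q6, q7, q8, q9, q10, q11, q14, q16}.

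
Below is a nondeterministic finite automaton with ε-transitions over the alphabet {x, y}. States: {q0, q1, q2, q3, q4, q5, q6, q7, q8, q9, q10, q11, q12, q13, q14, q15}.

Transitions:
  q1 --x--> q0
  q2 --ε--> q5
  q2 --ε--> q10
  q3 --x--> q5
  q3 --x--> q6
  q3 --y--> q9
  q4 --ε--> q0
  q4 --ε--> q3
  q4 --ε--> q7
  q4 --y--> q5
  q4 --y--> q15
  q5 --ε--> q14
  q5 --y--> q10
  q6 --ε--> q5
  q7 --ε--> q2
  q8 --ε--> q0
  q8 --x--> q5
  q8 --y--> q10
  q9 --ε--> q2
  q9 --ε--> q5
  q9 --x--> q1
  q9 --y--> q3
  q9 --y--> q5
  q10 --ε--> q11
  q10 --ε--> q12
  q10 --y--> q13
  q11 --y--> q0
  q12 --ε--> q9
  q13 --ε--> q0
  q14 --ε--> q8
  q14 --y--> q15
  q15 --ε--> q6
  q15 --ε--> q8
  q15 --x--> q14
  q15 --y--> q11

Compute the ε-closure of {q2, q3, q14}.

{q0, q2, q3, q5, q8, q9, q10, q11, q12, q14}

Start with {q2, q3, q14}.
From q2 via ε: add q5, q10.
From q14 via ε: add q8.
From q8 via ε: add q0.
From q10 via ε: add q11, q12.
From q12 via ε: add q9.
No new states can be added; the closed set is {q0, q2, q3, q5, q8, q9, q10, q11, q12, q14}.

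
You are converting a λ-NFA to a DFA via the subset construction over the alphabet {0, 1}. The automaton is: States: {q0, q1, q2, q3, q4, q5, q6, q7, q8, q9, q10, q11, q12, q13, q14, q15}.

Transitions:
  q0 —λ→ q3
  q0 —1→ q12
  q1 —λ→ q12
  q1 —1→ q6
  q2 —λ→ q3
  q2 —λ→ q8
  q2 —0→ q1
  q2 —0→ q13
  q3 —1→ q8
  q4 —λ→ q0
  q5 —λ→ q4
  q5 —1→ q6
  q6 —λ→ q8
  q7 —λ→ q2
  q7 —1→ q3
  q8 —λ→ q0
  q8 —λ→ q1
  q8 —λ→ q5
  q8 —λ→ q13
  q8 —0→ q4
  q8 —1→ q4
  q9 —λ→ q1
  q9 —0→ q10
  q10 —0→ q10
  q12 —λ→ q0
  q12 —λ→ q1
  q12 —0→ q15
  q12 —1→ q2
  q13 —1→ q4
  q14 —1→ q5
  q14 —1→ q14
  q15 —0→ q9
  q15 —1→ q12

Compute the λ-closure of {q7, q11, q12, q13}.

Start with {q7, q11, q12, q13}.
From q7 via λ: add q2.
From q12 via λ: add q0, q1.
From q0 via λ: add q3.
From q2 via λ: add q8.
From q8 via λ: add q5.
From q5 via λ: add q4.
No new states can be added; the closed set is {q0, q1, q2, q3, q4, q5, q7, q8, q11, q12, q13}.

{q0, q1, q2, q3, q4, q5, q7, q8, q11, q12, q13}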